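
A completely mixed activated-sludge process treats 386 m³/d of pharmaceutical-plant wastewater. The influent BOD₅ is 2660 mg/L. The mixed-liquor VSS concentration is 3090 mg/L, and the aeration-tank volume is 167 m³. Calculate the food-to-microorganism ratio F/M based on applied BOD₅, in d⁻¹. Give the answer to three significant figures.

F/M ≈ 1.99 d⁻¹

F/M = applied load / biomass = Q·S₀/(V·X) = 386 × 2660 / (167.0 × 3090) = 1.990 d⁻¹.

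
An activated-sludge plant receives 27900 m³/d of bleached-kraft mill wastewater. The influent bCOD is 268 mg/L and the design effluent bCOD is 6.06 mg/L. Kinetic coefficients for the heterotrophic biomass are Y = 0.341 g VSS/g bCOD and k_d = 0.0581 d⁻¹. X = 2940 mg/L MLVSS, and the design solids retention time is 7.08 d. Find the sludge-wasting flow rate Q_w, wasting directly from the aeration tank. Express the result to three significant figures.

From the SRT design equation V = Y Q (S₀−S) θ_c / [X (1 + k_d θ_c)] = 0.341 × 27900 × (268 − 6.06) × 7.08 / [2940 × (1 + 0.0581 × 7.08)] = 1.76×10^7 / 4149 = 4252 m³.
For wasting at MLVSS concentration, Q_w = V/θ_c = 4252/7.08 = 600.6 m³/d.

Q_w ≈ 601 m³/d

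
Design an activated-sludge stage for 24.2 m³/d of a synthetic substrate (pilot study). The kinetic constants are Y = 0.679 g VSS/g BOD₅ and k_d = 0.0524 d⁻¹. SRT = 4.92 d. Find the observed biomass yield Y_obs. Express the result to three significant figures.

Y_obs ≈ 0.540 g VSS/g BOD₅

Correct the yield for decay: Y_obs = Y/(1 + k_d θ_c) = 0.679 / (1 + 0.0524 × 4.92) = 0.679 / 1.258 = 0.5398.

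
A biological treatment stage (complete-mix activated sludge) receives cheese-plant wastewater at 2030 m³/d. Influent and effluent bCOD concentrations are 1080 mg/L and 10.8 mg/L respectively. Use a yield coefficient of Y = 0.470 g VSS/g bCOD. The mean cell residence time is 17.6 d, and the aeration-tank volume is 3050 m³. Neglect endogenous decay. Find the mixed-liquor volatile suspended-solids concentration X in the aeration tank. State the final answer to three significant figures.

X ≈ 5890 mg/L

Without decay, X = Y Q (S₀−S) θ_c / V = 0.470 × 2030 × (1080 − 10.8) × 17.6 / 3050 = 5887 mg/L.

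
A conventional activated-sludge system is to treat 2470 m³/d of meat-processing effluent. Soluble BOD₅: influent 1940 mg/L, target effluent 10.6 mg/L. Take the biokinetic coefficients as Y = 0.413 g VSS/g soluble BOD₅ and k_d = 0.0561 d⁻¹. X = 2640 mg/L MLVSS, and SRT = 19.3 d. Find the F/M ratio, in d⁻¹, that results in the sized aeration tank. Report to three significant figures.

Rearranging the biomass balance for a CMAS with decay, V = Y·Q·ΔS·θ_c / [X·(1+k_d θ_c)] = 0.413 × 2470 × (1940 − 10.6) × 19.3 / [2640 × (1 + 0.0561 × 19.3)] = 3.8×10^7 / 5498 = 6909 m³.
F/M = Q·S₀ / (V·X) = 2470 × 1940 / (6909 × 2640) = 0.2627 g soluble BOD₅·(g VSS·d)⁻¹.

F/M ≈ 0.263 d⁻¹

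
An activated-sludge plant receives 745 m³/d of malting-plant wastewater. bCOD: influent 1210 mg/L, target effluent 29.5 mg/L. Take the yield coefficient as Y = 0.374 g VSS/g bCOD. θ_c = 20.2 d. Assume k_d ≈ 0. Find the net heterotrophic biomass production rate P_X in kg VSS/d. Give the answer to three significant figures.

With endogenous decay neglected, the observed yield equals the true yield: Y_obs = Y = 0.374 g VSS/g bCOD.
Mass of bCOD removed per day: Q(S₀ − S) = 745 × 1180 g/m³ = 879.5 kg/d.
Net biomass production P_X = Y_obs × Q·(S₀ − S) = 0.3740 × 879.5 = 328.9 kg VSS/d.

P_X ≈ 329 kg VSS/d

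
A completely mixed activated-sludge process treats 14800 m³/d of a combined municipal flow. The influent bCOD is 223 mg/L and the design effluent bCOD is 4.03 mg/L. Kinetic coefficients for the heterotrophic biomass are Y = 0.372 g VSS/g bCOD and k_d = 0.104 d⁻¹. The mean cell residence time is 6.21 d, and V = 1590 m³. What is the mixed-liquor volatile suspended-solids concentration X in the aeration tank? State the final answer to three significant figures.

X = Y·Q·ΔS·θ_c / [V·(1 + k_d θ_c)] = 0.372 × 14800 × (223 − 4.03) × 6.21 / [1590 × (1 + 0.104 × 6.21)] = 2861 mg/L.

X ≈ 2860 mg/L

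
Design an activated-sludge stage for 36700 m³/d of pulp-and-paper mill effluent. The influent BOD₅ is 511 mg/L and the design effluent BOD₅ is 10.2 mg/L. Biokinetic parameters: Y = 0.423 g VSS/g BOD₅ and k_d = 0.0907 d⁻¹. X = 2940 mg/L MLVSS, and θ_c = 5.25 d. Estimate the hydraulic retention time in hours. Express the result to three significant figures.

From the SRT design equation V = Y Q (S₀−S) θ_c / [X (1 + k_d θ_c)] = 0.423 × 36700 × (511 − 10.2) × 5.25 / [2940 × (1 + 0.0907 × 5.25)] = 4.08×10^7 / 4340 = 9405 m³.
τ = V/Q = 9405/36700 = 0.2563 d, or 6.150 h.

τ ≈ 6.15 h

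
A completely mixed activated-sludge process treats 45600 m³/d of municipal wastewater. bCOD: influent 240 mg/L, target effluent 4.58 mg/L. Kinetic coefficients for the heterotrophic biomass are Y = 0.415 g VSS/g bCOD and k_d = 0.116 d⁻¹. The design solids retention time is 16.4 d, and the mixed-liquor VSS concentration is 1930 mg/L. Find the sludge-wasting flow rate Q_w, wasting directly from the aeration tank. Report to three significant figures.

Q_w ≈ 795 m³/d

From the SRT design equation V = Y Q (S₀−S) θ_c / [X (1 + k_d θ_c)] = 0.415 × 45600 × (240 − 4.58) × 16.4 / [1930 × (1 + 0.116 × 16.4)] = 7.31×10^7 / 5602 = 13043 m³.
For wasting at MLVSS concentration, Q_w = V/θ_c = 13043/16.4 = 795.3 m³/d.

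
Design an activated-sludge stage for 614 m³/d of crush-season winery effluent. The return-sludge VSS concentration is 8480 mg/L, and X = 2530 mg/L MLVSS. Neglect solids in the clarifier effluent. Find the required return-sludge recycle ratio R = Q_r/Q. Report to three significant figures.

R = Q_r/Q = X/(X_r − X) = 2530 / (8480 − 2530) = 0.4252.

R ≈ 0.425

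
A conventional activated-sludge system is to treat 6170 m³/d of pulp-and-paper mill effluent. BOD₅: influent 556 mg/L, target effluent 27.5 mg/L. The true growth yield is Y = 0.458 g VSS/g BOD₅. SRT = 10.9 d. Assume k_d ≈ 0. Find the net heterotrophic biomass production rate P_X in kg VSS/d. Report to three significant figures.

No decay correction is needed, so Y_obs = Y = 0.458.
Substrate removed = Q·(S₀ − S) = 6170 m³/d × (556 − 27.5) g/m³ = 3.26×10^6 g/d = 3261 kg/d.
Biomass produced: P_X = Y_obs·Q·ΔS = 0.4580 × 3261 ≈ 1493 kg VSS/d.

P_X ≈ 1490 kg VSS/d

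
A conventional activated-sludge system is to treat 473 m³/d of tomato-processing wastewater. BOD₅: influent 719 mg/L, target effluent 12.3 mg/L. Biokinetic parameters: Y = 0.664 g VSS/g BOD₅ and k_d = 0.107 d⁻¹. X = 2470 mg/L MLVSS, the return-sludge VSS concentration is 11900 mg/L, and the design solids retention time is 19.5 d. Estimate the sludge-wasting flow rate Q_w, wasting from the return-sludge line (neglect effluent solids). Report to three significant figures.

Q_w ≈ 6.04 m³/d

Rearranging the biomass balance for a CMAS with decay, V = Y·Q·ΔS·θ_c / [X·(1+k_d θ_c)] = 0.664 × 473 × (719 − 12.3) × 19.5 / [2470 × (1 + 0.107 × 19.5)] = 4.33×10^6 / 7624 = 567.7 m³.
Q_w = (V·X)/(θ_c X_r) = 567.7 × 2470 / (19.5 × 11900) = 6.043 m³/d.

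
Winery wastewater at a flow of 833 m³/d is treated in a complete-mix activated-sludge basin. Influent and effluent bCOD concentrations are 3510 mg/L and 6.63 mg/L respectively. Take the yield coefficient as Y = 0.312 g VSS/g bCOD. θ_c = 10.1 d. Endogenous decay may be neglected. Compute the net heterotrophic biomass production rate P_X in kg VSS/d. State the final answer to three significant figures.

P_X ≈ 911 kg VSS/d

Since k_d ≈ 0, Y_obs = Y = 0.312 g VSS/g bCOD.
Q·(S₀ − S) = 833 × (3510 − 6.63) × 10⁻³ = 2918 kg/d removed.
Biomass produced: P_X = Y_obs·Q·ΔS = 0.3120 × 2918 ≈ 910.5 kg VSS/d.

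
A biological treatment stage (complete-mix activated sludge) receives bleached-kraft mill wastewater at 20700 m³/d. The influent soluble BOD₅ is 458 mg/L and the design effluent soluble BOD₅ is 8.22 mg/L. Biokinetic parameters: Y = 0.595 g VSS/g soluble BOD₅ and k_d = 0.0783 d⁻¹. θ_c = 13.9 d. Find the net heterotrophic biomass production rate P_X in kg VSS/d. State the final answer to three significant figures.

The observed yield is Y_obs = Y/(1 + k_d·θ_c) = 0.595 / (1 + 0.0783 × 13.9) = 0.595 / 2.088 = 0.2849 g VSS per g soluble BOD₅ removed.
Substrate removed = Q·(S₀ − S) = 20700 m³/d × (458 − 8.22) g/m³ = 9.31×10^6 g/d = 9310 kg/d.
P_X = Y_obs · Q(S₀ − S) = 0.2849 × 9310 = 2653 kg VSS/d.

P_X ≈ 2650 kg VSS/d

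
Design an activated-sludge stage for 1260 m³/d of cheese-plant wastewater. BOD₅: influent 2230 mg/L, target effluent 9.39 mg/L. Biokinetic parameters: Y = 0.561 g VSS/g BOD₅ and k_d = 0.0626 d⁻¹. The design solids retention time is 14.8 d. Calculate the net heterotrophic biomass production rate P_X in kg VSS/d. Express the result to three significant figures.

The observed yield is Y_obs = Y/(1 + k_d·θ_c) = 0.561 / (1 + 0.0626 × 14.8) = 0.561 / 1.926 = 0.2912 g VSS per g BOD₅ removed.
Q·(S₀ − S) = 1260 × (2230 − 9.39) × 10⁻³ = 2798 kg/d removed.
P_X = Y_obs · Q(S₀ − S) = 0.2912 × 2798 = 814.8 kg VSS/d.

P_X ≈ 815 kg VSS/d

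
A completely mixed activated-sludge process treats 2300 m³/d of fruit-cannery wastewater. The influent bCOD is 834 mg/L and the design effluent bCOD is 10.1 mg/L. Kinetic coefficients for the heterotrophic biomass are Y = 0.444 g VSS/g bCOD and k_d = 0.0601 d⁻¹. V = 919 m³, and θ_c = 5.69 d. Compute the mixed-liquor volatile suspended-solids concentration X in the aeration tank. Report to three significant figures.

X ≈ 3880 mg/L

From V·X·(1 + k_d·θ_c) = Y·Q·(S₀ − S)·θ_c: X = 0.444 × 2300 × (834 − 10.1) × 5.69 / [919 × (1 + 0.0601 × 5.69)] = 3882 mg/L.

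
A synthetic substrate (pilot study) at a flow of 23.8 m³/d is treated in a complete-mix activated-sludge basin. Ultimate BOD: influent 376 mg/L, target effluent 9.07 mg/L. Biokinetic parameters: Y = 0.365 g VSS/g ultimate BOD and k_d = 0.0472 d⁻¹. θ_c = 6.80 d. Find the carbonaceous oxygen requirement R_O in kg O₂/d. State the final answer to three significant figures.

R_O ≈ 5.31 kg O₂/d

The observed yield is Y_obs = Y/(1 + k_d·θ_c) = 0.365 / (1 + 0.0472 × 6.80) = 0.365 / 1.321 = 0.2763 g VSS per g ultimate BOD removed.
Substrate removed = Q·(S₀ − S) = 23.8 m³/d × (376 − 9.07) g/m³ = 8.73×10^3 g/d = 8.733 kg/d.
P_X = Y_obs·Q·(S₀ − S) = 0.2763 × 8.733 = 2.413 kg VSS/d.
Carbonaceous O₂ demand = substrate oxidised − cell-mass equivalent = 8.733 − 1.42 × 2.413 = 5.306 kg O₂/d.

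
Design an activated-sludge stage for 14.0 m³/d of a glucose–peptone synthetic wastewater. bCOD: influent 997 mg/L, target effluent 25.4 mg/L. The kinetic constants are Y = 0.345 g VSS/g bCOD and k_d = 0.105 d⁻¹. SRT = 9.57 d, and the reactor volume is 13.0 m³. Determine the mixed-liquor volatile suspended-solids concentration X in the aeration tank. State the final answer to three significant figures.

X ≈ 1720 mg/L

X = Y·Q·ΔS·θ_c / [V·(1 + k_d θ_c)] = 0.345 × 14.0 × (997 − 25.4) × 9.57 / [13.0 × (1 + 0.105 × 9.57)] = 1723 mg/L.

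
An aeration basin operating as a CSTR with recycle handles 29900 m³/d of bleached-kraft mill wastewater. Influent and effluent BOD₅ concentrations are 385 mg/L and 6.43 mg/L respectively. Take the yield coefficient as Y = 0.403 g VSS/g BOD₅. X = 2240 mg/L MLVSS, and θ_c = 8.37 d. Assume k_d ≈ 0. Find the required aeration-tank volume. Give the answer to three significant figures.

V ≈ 17000 m³

Biomass mass balance (decay neglected): V·X = Y·Q·(S₀ − S)·θ_c, so V = 0.403 × 29900 × (385 − 6.43) × 8.37 / 2240 = 17045 m³.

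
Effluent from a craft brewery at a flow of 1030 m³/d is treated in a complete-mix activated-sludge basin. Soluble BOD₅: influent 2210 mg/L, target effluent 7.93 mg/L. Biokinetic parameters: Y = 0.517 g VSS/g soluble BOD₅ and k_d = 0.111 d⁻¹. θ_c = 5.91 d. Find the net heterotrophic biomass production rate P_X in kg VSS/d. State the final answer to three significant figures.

P_X ≈ 708 kg VSS/d

The observed yield is Y_obs = Y/(1 + k_d·θ_c) = 0.517 / (1 + 0.111 × 5.91) = 0.517 / 1.656 = 0.3122 g VSS per g soluble BOD₅ removed.
Mass of soluble BOD₅ removed per day: Q(S₀ − S) = 1030 × 2202 g/m³ = 2268 kg/d.
So the net sludge growth is P_X = 0.3122 × 2268 = 708.1 kg VSS/d.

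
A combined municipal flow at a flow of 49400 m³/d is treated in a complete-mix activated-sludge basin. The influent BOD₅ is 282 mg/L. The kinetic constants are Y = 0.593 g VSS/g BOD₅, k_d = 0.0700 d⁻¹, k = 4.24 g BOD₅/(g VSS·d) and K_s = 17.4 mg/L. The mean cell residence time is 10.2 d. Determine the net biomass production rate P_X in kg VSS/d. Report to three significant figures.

P_X ≈ 4800 kg VSS/d

For a completely mixed reactor with recycle the Lawrence–McCarty relation gives S = K_s·(1 + k_d·θ_c) / [θ_c·(Y·k − k_d) − 1] = 17.4 × (1 + 0.0700 × 10.2) / [10.2 × (0.593 × 4.24 − 0.0700) − 1] = 29.82 / 23.93 = 1.246 mg/L.
Observed yield with endogenous decay: Y_obs = Y / (1 + k_d·θ_c) = 0.593 / (1 + 0.0700 × 10.2) = 0.593 / 1.714 = 0.3460 g VSS/g BOD₅.
ΔS = 282 − 1.25 = 280.8 mg/L, so the substrate removal rate is 49400 × 280.8/1000 = 13869 kg BOD₅/d.
Net biomass production P_X = Y_obs × Q·(S₀ − S) = 0.3460 × 13869 = 4798 kg VSS/d.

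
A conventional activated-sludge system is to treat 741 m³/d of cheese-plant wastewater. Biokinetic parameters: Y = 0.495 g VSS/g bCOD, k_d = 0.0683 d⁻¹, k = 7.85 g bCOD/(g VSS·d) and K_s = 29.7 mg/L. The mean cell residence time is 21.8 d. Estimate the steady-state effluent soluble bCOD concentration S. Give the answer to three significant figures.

From the Monod/SRT balance for a CMAS, S = K_s·(1+k_d θ_c)/[θ_c·(Y k − k_d) − 1] = 29.7 × (1 + 0.0683 × 21.8) / [21.8 × (0.495 × 7.85 − 0.0683) − 1] = 73.92 / 82.22 = 0.8991 mg/L.

S ≈ 0.899 mg/L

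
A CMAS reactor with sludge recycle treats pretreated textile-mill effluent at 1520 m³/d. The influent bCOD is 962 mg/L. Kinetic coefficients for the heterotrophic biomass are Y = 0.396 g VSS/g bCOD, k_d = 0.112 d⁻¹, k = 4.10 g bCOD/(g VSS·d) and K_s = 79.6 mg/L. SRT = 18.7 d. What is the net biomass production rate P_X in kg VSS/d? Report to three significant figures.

From the Monod/SRT balance for a CMAS, S = K_s·(1+k_d θ_c)/[θ_c·(Y k − k_d) − 1] = 79.6 × (1 + 0.112 × 18.7) / [18.7 × (0.396 × 4.10 − 0.112) − 1] = 246.3 / 27.27 = 9.033 mg/L.
Correct the yield for decay: Y_obs = Y/(1 + k_d θ_c) = 0.396 / (1 + 0.112 × 18.7) = 0.396 / 3.094 = 0.1280.
Mass of bCOD removed per day: Q(S₀ − S) = 1520 × 953.0 g/m³ = 1449 kg/d.
Biomass produced: P_X = Y_obs·Q·ΔS = 0.1280 × 1449 ≈ 185.4 kg VSS/d.

P_X ≈ 185 kg VSS/d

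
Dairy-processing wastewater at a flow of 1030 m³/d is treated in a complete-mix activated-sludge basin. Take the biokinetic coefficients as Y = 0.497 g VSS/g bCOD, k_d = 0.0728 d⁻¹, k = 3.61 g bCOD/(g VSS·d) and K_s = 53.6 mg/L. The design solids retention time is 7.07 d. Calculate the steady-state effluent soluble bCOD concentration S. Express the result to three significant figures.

S ≈ 7.27 mg/L

From the Monod/SRT balance for a CMAS, S = K_s·(1+k_d θ_c)/[θ_c·(Y k − k_d) − 1] = 53.6 × (1 + 0.0728 × 7.07) / [7.07 × (0.497 × 3.61 − 0.0728) − 1] = 81.19 / 11.17 = 7.268 mg/L.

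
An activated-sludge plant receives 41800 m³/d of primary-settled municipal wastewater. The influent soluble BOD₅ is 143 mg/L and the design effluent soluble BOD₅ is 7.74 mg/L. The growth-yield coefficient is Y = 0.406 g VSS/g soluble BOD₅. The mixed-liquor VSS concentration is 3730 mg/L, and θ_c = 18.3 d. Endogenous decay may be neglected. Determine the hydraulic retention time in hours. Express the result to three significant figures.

τ ≈ 6.47 h

Biomass mass balance (decay neglected): V·X = Y·Q·(S₀ − S)·θ_c, so V = 0.406 × 41800 × (143 − 7.74) × 18.3 / 3730 = 11262 m³.
τ = V/Q = 11262/41800 = 0.2694 d, or 6.466 h.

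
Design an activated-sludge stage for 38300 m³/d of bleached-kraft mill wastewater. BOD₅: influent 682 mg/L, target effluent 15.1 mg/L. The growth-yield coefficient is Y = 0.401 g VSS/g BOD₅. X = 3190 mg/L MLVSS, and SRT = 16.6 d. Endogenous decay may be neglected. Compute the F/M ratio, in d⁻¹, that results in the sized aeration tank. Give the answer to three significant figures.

V·X = Y·Q·ΔS·θ_c gives V = 0.401 × 38300 × (682 − 15.1) × 16.6 / 3190 = 53299 m³.
Food-to-microorganism ratio F/M = Q S₀ / (V X) = 38300 × 682 / (53299 × 3190) = 0.1536 d⁻¹.

F/M ≈ 0.154 d⁻¹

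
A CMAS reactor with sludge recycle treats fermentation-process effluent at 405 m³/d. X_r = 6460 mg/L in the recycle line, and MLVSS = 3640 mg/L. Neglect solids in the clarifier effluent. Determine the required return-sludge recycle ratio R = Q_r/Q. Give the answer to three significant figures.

R ≈ 1.29

Mass balance around the secondary clarifier (neglecting effluent solids): R = X / (X_r − X) = 3640 / (6460 − 3640) = 1.291.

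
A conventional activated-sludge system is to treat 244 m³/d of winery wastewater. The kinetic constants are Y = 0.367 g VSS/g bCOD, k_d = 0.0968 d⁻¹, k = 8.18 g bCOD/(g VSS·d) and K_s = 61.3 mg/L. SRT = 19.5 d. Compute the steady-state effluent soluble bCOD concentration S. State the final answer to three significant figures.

For a completely mixed reactor with recycle the Lawrence–McCarty relation gives S = K_s·(1 + k_d·θ_c) / [θ_c·(Y·k − k_d) − 1] = 61.3 × (1 + 0.0968 × 19.5) / [19.5 × (0.367 × 8.18 − 0.0968) − 1] = 177.0 / 55.65 = 3.181 mg/L.

S ≈ 3.18 mg/L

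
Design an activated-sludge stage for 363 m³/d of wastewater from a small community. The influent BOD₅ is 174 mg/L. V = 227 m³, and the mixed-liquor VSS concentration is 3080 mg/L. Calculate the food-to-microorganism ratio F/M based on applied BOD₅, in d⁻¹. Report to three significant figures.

Food-to-microorganism ratio F/M = Q S₀ / (V X) = 363 × 174 / (227.0 × 3080) = 0.09034 d⁻¹.

F/M ≈ 0.0903 d⁻¹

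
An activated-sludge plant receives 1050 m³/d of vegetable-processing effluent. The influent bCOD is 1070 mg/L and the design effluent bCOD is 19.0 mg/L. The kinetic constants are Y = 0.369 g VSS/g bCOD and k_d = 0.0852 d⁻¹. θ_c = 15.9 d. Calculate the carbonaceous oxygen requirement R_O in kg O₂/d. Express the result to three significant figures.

Correct the yield for decay: Y_obs = Y/(1 + k_d θ_c) = 0.369 / (1 + 0.0852 × 15.9) = 0.369 / 2.355 = 0.1567.
Substrate removed = Q·(S₀ − S) = 1050 m³/d × (1070 − 19.0) g/m³ = 1.1×10^6 g/d = 1104 kg/d.
Biomass synthesised: P_X = Y_obs × 1104 = 172.9 kg VSS/d.
Carbonaceous O₂ demand = substrate oxidised − cell-mass equivalent = 1104 − 1.42 × 172.9 = 858.0 kg O₂/d.

R_O ≈ 858 kg O₂/d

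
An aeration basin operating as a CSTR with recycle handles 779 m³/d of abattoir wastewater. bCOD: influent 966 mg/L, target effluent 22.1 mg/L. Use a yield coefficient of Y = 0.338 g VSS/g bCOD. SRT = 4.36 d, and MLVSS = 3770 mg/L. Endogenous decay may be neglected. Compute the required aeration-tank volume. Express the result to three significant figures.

V·X = Y·Q·ΔS·θ_c gives V = 0.338 × 779 × (966 − 22.1) × 4.36 / 3770 = 287.4 m³.

V ≈ 287 m³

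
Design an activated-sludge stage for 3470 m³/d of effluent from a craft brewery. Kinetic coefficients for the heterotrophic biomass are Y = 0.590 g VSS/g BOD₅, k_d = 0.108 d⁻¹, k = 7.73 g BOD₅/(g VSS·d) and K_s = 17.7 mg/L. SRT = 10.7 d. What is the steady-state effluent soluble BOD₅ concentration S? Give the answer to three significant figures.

S ≈ 0.818 mg/L

From the Monod/SRT balance for a CMAS, S = K_s·(1+k_d θ_c)/[θ_c·(Y k − k_d) − 1] = 17.7 × (1 + 0.108 × 10.7) / [10.7 × (0.590 × 7.73 − 0.108) − 1] = 38.15 / 46.64 = 0.8180 mg/L.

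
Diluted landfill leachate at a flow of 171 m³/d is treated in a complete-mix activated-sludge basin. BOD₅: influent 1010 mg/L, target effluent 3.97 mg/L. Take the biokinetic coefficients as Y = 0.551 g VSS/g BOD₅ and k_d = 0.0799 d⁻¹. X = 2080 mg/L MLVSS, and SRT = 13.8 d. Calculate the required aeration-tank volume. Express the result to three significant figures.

Steady-state biomass mass balance: V·X·(1 + k_d·θ_c) = Y·Q·(S₀ − S)·θ_c, so V = 0.551 × 171 × (1010 − 3.97) × 13.8 / [2080 × (1 + 0.0799 × 13.8)] = 1.31×10^6 / 4373 = 299.1 m³.

V ≈ 299 m³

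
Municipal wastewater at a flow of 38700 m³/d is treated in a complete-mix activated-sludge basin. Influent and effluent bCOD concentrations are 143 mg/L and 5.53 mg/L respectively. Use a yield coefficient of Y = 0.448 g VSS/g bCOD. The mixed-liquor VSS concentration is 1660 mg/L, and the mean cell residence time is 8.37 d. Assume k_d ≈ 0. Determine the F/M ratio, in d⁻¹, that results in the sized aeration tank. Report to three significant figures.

V·X = Y·Q·ΔS·θ_c gives V = 0.448 × 38700 × (143 − 5.53) × 8.37 / 1660 = 12018 m³.
F/M = Q·S₀ / (V·X) = 38700 × 143 / (12018 × 1660) = 0.2774 g bCOD·(g VSS·d)⁻¹.

F/M ≈ 0.277 d⁻¹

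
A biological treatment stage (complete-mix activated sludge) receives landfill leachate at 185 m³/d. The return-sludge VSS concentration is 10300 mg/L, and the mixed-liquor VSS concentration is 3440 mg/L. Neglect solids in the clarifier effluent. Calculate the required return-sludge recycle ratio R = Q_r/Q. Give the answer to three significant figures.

R = Q_r/Q = X/(X_r − X) = 3440 / (10300 − 3440) = 0.5015.

R ≈ 0.501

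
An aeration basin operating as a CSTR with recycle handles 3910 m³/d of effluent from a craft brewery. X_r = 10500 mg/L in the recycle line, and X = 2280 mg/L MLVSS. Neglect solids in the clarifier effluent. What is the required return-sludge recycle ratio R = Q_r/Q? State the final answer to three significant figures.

R = Q_r/Q = X/(X_r − X) = 2280 / (10500 − 2280) = 0.2774.

R ≈ 0.277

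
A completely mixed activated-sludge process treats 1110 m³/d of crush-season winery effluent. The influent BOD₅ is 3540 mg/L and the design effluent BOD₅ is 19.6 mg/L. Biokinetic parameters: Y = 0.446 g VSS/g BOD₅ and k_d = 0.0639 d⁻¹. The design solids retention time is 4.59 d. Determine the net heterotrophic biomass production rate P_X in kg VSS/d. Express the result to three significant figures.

P_X ≈ 1350 kg VSS/d

Y_obs = Y / (1 + k_d θ_c) = 0.446 / (1 + 0.0639 × 4.59) = 0.446 / 1.293 = 0.3449.
ΔS = 3540 − 19.6 = 3520 mg/L, so the substrate removal rate is 1110 × 3520/1000 = 3908 kg BOD₅/d.
Net biomass production P_X = Y_obs × Q·(S₀ − S) = 0.3449 × 3908 = 1348 kg VSS/d.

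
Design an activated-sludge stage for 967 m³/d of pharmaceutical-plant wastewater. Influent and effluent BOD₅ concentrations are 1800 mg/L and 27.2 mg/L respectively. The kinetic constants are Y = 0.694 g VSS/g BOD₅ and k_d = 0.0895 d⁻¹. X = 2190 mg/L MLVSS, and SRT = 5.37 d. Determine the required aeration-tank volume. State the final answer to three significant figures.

V ≈ 1970 m³

Rearranging the biomass balance for a CMAS with decay, V = Y·Q·ΔS·θ_c / [X·(1+k_d θ_c)] = 0.694 × 967 × (1800 − 27.2) × 5.37 / [2190 × (1 + 0.0895 × 5.37)] = 6.39×10^6 / 3243 = 1970 m³.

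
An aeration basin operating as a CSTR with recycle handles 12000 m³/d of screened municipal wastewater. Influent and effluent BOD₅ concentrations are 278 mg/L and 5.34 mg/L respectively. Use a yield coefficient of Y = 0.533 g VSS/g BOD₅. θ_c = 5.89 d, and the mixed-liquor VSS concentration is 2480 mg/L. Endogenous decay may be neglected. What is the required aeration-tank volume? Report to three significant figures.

Biomass mass balance (decay neglected): V·X = Y·Q·(S₀ − S)·θ_c, so V = 0.533 × 12000 × (278 − 5.34) × 5.89 / 2480 = 4142 m³.

V ≈ 4140 m³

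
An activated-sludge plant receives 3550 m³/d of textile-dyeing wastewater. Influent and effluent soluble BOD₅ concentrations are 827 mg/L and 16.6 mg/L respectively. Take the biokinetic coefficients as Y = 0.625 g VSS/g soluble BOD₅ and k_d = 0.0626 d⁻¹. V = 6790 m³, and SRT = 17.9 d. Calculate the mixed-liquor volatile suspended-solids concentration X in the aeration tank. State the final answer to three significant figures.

X ≈ 2240 mg/L

Solving the biomass balance for X: X = Y Q (S₀−S) θ_c / [V (1+k_d θ_c)] = 0.625 × 3550 × (827 − 16.6) × 17.9 / [6790 × (1 + 0.0626 × 17.9)] = 2235 mg/L.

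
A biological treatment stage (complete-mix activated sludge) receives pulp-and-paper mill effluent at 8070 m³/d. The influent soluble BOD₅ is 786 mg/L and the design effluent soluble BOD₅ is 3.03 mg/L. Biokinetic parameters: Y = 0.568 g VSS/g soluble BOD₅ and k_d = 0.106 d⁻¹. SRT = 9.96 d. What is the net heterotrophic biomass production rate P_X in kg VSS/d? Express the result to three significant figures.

Correct the yield for decay: Y_obs = Y/(1 + k_d θ_c) = 0.568 / (1 + 0.106 × 9.96) = 0.568 / 2.056 = 0.2763.
Mass of soluble BOD₅ removed per day: Q(S₀ − S) = 8070 × 783.0 g/m³ = 6319 kg/d.
So the net sludge growth is P_X = 0.2763 × 6319 = 1746 kg VSS/d.

P_X ≈ 1750 kg VSS/d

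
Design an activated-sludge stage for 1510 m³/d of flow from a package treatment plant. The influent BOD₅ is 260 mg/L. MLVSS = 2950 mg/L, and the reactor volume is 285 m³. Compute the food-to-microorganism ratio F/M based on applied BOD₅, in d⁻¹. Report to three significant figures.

F/M ≈ 0.467 d⁻¹

F/M = applied load / biomass = Q·S₀/(V·X) = 1510 × 260 / (285.0 × 2950) = 0.4670 d⁻¹.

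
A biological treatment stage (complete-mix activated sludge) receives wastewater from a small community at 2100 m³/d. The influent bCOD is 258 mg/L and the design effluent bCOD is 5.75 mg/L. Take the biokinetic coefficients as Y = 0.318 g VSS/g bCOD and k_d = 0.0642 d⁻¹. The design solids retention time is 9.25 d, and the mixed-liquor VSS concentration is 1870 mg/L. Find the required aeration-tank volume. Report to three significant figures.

V ≈ 523 m³

Rearranging the biomass balance for a CMAS with decay, V = Y·Q·ΔS·θ_c / [X·(1+k_d θ_c)] = 0.318 × 2100 × (258 − 5.75) × 9.25 / [1870 × (1 + 0.0642 × 9.25)] = 1.56×10^6 / 2980 = 522.8 m³.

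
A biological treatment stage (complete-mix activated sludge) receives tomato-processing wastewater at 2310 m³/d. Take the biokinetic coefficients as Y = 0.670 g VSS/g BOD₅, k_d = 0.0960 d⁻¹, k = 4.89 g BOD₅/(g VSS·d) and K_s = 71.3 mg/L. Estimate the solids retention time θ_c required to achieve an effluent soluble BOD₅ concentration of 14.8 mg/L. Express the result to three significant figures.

θ_c ≈ 2.14 d

From 1/θ_c = Y·k·S/(K_s + S) − k_d: Y·k·S/(K_s+S) = 0.670 × 4.89 × 14.8 / (71.3 + 14.8) = 0.5632 d⁻¹.
θ_c = 1/(μ − k_d) = 1/(0.5632 − 0.0960) = 1/0.4672 = 2.141 d.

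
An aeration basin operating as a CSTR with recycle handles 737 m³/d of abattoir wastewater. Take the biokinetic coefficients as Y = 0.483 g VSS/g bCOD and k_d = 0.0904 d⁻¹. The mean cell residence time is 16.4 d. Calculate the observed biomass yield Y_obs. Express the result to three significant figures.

Correct the yield for decay: Y_obs = Y/(1 + k_d θ_c) = 0.483 / (1 + 0.0904 × 16.4) = 0.483 / 2.483 = 0.1946.

Y_obs ≈ 0.195 g VSS/g bCOD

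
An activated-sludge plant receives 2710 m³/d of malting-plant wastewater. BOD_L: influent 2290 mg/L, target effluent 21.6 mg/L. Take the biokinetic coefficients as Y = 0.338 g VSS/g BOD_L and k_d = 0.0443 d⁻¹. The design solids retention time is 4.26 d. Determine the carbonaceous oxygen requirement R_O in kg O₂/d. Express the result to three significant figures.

Correct the yield for decay: Y_obs = Y/(1 + k_d θ_c) = 0.338 / (1 + 0.0443 × 4.26) = 0.338 / 1.189 = 0.2843.
Substrate removed = Q·(S₀ − S) = 2710 m³/d × (2290 − 21.6) g/m³ = 6.15×10^6 g/d = 6147 kg/d.
Biomass synthesised: P_X = Y_obs × 6147 = 1748 kg VSS/d.
R_O = Q·(S₀ − S) − 1.42·P_X = 6147 − 1.42 × 1748 = 3665 kg O₂/d.

R_O ≈ 3670 kg O₂/d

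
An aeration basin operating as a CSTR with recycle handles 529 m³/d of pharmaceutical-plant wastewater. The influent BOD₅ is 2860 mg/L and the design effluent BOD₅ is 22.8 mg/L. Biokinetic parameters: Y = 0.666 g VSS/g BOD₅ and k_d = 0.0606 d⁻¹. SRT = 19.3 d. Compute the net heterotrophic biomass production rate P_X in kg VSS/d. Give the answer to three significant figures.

P_X ≈ 461 kg VSS/d

Observed yield with endogenous decay: Y_obs = Y / (1 + k_d·θ_c) = 0.666 / (1 + 0.0606 × 19.3) = 0.666 / 2.170 = 0.3070 g VSS/g BOD₅.
Mass of BOD₅ removed per day: Q(S₀ − S) = 529 × 2837 g/m³ = 1501 kg/d.
Net biomass production P_X = Y_obs × Q·(S₀ − S) = 0.3070 × 1501 = 460.7 kg VSS/d.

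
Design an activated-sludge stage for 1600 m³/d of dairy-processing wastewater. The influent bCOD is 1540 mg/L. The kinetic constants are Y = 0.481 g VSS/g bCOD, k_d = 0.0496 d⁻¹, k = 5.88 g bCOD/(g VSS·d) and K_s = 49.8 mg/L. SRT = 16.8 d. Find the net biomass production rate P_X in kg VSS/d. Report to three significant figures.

From the Monod/SRT balance for a CMAS, S = K_s·(1+k_d θ_c)/[θ_c·(Y k − k_d) − 1] = 49.8 × (1 + 0.0496 × 16.8) / [16.8 × (0.481 × 5.88 − 0.0496) − 1] = 91.30 / 45.68 = 1.999 mg/L.
Correct the yield for decay: Y_obs = Y/(1 + k_d θ_c) = 0.481 / (1 + 0.0496 × 16.8) = 0.481 / 1.833 = 0.2624.
Q·(S₀ − S) = 1600 × (1540 − 2.00) × 10⁻³ = 2461 kg/d removed.
P_X = Y_obs · Q(S₀ − S) = 0.2624 × 2461 = 645.6 kg VSS/d.

P_X ≈ 646 kg VSS/d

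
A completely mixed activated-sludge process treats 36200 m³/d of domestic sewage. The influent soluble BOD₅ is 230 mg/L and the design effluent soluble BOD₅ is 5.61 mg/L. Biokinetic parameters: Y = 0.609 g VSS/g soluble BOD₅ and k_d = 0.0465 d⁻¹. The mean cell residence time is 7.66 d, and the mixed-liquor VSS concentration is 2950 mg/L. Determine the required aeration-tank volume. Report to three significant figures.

From the SRT design equation V = Y Q (S₀−S) θ_c / [X (1 + k_d θ_c)] = 0.609 × 36200 × (230 − 5.61) × 7.66 / [2950 × (1 + 0.0465 × 7.66)] = 3.79×10^7 / 4001 = 9471 m³.

V ≈ 9470 m³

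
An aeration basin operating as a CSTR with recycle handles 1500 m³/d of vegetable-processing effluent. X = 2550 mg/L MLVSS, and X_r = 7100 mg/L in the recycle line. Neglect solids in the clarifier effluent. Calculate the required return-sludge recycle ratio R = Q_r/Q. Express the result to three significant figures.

R = Q_r/Q = X/(X_r − X) = 2550 / (7100 − 2550) = 0.5604.

R ≈ 0.560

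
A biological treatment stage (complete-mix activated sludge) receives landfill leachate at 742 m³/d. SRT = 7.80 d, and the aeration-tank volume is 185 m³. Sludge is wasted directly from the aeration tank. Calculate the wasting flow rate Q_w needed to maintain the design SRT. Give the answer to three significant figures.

Q_w ≈ 23.7 m³/d

For wasting at MLVSS concentration, Q_w = V/θ_c = 185.0/7.80 = 23.72 m³/d.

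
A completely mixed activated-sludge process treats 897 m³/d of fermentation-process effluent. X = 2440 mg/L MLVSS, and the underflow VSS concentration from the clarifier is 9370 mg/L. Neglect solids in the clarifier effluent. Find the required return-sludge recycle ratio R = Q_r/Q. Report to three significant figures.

R ≈ 0.352

Mass balance around the secondary clarifier (neglecting effluent solids): R = X / (X_r − X) = 2440 / (9370 − 2440) = 0.3521.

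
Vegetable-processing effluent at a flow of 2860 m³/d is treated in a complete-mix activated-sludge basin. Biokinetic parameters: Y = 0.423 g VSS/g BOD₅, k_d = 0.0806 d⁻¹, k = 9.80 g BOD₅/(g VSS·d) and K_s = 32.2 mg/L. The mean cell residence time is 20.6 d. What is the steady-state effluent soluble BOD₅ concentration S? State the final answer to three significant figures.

S ≈ 1.04 mg/L

From the Monod/SRT balance for a CMAS, S = K_s·(1+k_d θ_c)/[θ_c·(Y k − k_d) − 1] = 32.2 × (1 + 0.0806 × 20.6) / [20.6 × (0.423 × 9.80 − 0.0806) − 1] = 85.66 / 82.73 = 1.035 mg/L.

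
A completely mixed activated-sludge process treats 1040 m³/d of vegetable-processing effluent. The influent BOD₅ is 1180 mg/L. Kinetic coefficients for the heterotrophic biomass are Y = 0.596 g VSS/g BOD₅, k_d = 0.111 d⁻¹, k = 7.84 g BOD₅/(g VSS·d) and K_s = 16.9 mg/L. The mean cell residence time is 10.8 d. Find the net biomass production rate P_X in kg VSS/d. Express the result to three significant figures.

Effluent substrate depends only on kinetics and SRT: S = K_s(1 + k_d θ_c) / [θ_c(Yk − k_d) − 1] = 16.9 × (1 + 0.111 × 10.8) / [10.8 × (0.596 × 7.84 − 0.111) − 1] = 37.16 / 48.27 = 0.7699 mg/L.
Y_obs = Y / (1 + k_d θ_c) = 0.596 / (1 + 0.111 × 10.8) = 0.596 / 2.199 = 0.2711.
Q·(S₀ − S) = 1040 × (1180 − 0.770) × 10⁻³ = 1226 kg/d removed.
Net biomass production P_X = Y_obs × Q·(S₀ − S) = 0.2711 × 1226 = 332.4 kg VSS/d.

P_X ≈ 332 kg VSS/d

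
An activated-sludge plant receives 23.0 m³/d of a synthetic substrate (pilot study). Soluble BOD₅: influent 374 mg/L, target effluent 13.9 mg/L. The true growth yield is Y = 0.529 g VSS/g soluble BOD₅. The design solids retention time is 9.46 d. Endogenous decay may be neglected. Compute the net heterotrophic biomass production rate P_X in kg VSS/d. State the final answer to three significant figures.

P_X ≈ 4.38 kg VSS/d

With endogenous decay neglected, the observed yield equals the true yield: Y_obs = Y = 0.529 g VSS/g soluble BOD₅.
Substrate removed = Q·(S₀ − S) = 23.0 m³/d × (374 − 13.9) g/m³ = 8.28×10^3 g/d = 8.282 kg/d.
Biomass produced: P_X = Y_obs·Q·ΔS = 0.5290 × 8.282 ≈ 4.381 kg VSS/d.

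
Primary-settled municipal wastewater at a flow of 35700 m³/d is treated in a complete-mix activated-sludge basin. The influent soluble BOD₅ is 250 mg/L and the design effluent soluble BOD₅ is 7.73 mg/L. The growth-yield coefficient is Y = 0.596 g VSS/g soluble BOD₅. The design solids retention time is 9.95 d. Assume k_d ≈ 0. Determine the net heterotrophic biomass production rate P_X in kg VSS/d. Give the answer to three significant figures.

P_X ≈ 5150 kg VSS/d

No decay correction is needed, so Y_obs = Y = 0.596.
Substrate removed = Q·(S₀ − S) = 35700 m³/d × (250 − 7.73) g/m³ = 8.65×10^6 g/d = 8649 kg/d.
So the net sludge growth is P_X = 0.5960 × 8649 = 5155 kg VSS/d.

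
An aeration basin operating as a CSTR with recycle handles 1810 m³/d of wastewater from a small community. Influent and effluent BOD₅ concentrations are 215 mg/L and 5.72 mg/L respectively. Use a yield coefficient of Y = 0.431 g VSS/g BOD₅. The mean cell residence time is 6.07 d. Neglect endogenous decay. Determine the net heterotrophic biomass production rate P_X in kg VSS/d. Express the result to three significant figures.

Since k_d ≈ 0, Y_obs = Y = 0.431 g VSS/g BOD₅.
ΔS = 215 − 5.72 = 209.3 mg/L, so the substrate removal rate is 1810 × 209.3/1000 = 378.8 kg BOD₅/d.
P_X = Y_obs · Q(S₀ − S) = 0.4310 × 378.8 = 163.3 kg VSS/d.

P_X ≈ 163 kg VSS/d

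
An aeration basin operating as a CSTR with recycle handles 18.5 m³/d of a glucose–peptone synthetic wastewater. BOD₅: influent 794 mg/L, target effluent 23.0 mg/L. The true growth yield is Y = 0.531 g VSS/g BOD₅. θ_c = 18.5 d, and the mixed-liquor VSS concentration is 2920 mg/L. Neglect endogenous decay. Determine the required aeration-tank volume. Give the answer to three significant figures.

V ≈ 48.0 m³

Biomass mass balance (decay neglected): V·X = Y·Q·(S₀ − S)·θ_c, so V = 0.531 × 18.5 × (794 − 23.0) × 18.5 / 2920 = 47.99 m³.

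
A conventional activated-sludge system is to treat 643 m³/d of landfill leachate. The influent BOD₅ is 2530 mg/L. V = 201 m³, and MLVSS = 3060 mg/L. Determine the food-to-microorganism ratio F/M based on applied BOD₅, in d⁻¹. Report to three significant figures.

F/M = Q·S₀ / (V·X) = 643 × 2530 / (201.0 × 3060) = 2.645 g BOD₅·(g VSS·d)⁻¹.

F/M ≈ 2.64 d⁻¹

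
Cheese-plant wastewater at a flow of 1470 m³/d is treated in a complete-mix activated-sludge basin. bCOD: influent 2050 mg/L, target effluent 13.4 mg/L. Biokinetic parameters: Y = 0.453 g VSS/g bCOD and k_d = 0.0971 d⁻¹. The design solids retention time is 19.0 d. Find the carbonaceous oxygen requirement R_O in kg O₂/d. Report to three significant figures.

R_O ≈ 2320 kg O₂/d

The observed yield is Y_obs = Y/(1 + k_d·θ_c) = 0.453 / (1 + 0.0971 × 19.0) = 0.453 / 2.845 = 0.1592 g VSS per g bCOD removed.
ΔS = 2050 − 13.4 = 2037 mg/L, so the substrate removal rate is 1470 × 2037/1000 = 2994 kg bCOD/d.
Biomass synthesised: P_X = Y_obs × 2994 = 476.7 kg VSS/d.
R_O = Q·ΔS − 1.42 P_X = 2994 − 676.9 = 2317 kg O₂/d.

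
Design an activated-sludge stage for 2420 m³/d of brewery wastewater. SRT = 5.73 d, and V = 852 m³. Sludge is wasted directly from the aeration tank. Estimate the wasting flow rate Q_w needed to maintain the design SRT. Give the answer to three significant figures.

Wasting from the aeration tank: Q_w = V / θ_c = 852.0 / 5.73 = 148.7 m³/d.

Q_w ≈ 149 m³/d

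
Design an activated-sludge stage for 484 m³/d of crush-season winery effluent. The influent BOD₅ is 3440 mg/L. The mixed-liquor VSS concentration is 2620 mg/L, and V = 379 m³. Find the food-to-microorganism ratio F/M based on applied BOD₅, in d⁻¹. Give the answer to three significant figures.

F/M ≈ 1.68 d⁻¹

Food-to-microorganism ratio F/M = Q S₀ / (V X) = 484 × 3440 / (379.0 × 2620) = 1.677 d⁻¹.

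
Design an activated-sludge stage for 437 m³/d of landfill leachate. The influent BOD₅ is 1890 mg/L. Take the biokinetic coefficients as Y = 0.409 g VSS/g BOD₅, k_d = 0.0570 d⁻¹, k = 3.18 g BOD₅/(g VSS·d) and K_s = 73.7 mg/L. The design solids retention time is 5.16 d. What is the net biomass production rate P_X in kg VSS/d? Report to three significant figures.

Effluent substrate depends only on kinetics and SRT: S = K_s(1 + k_d θ_c) / [θ_c(Yk − k_d) − 1] = 73.7 × (1 + 0.0570 × 5.16) / [5.16 × (0.409 × 3.18 − 0.0570) − 1] = 95.38 / 5.417 = 17.61 mg/L.
Observed yield with endogenous decay: Y_obs = Y / (1 + k_d·θ_c) = 0.409 / (1 + 0.0570 × 5.16) = 0.409 / 1.294 = 0.3160 g VSS/g BOD₅.
ΔS = 1890 − 17.6 = 1872 mg/L, so the substrate removal rate is 437 × 1872/1000 = 818.2 kg BOD₅/d.
So the net sludge growth is P_X = 0.3160 × 818.2 = 258.6 kg VSS/d.

P_X ≈ 259 kg VSS/d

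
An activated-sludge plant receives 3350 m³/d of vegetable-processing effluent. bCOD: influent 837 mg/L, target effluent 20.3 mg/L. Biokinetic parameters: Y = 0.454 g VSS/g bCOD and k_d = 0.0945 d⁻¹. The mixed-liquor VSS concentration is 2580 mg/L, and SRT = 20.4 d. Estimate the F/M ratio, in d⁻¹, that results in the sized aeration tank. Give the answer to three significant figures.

F/M ≈ 0.324 d⁻¹

Rearranging the biomass balance for a CMAS with decay, V = Y·Q·ΔS·θ_c / [X·(1+k_d θ_c)] = 0.454 × 3350 × (837 − 20.3) × 20.4 / [2580 × (1 + 0.0945 × 20.4)] = 2.53×10^7 / 7554 = 3355 m³.
Food-to-microorganism ratio F/M = Q S₀ / (V X) = 3350 × 837 / (3355 × 2580) = 0.3240 d⁻¹.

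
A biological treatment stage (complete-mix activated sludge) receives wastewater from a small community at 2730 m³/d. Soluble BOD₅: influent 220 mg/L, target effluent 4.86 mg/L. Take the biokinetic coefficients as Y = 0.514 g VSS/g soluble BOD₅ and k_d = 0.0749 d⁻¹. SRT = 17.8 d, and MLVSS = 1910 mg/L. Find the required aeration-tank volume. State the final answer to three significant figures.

V ≈ 1210 m³

Rearranging the biomass balance for a CMAS with decay, V = Y·Q·ΔS·θ_c / [X·(1+k_d θ_c)] = 0.514 × 2730 × (220 − 4.86) × 17.8 / [1910 × (1 + 0.0749 × 17.8)] = 5.37×10^6 / 4456 = 1206 m³.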